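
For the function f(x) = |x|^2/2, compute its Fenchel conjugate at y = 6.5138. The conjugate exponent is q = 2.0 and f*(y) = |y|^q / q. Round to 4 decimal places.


The conjugate exponent q satisfies 1/p + 1/q = 1.
p = 2, so q = 2/(2 - 1) = 2.0
|y|^q = 6.5138^2.0 = 42.4296
f*(6.5138) = 42.4296 / 2.0 = 21.2148


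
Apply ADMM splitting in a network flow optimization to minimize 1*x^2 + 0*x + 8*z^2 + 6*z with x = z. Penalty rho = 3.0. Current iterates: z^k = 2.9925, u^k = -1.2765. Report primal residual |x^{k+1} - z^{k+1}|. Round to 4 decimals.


ADMM iteration with rho = 3.0, z^k = 2.9925, u^k = -1.2765
Step 1: x-update.
Minimize 1*x^2 + 0*x + (3.0/2)*(x - 2.9925 - 1.2765)^2
FOC: (2*1 + 3.0)*x = 0 + 3.0*(2.9925 + 1.2765)
x^{k+1} = 2.5614
Step 2: z-update.
Minimize 8*z^2 + 6*z + (3.0/2)*(2.5614 - z - 1.2765)^2
FOC: (2*8 + 3.0)*z = -6 + 3.0*(2.5614 - 1.2765)
z^{k+1} = -0.1129
Step 3: u-update.
u^{k+1} = -1.2765 + 2.5614 + 0.1129 = 1.3978
Step 4: Primal residual = |2.5614 + 0.1129| = 2.6743


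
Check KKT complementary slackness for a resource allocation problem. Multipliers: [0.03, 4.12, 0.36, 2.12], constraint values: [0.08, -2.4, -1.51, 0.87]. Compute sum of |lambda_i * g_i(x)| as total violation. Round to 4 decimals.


KKT complementary slackness check:
lambda_1 * g_1 = 0.03 * 0.08 = 0.0024
lambda_2 * g_2 = 4.12 * -2.4 = -9.888
lambda_3 * g_3 = 0.36 * -1.51 = -0.5436
lambda_4 * g_4 = 2.12 * 0.87 = 1.8444
Total violation = 0.0024 + 9.888 + 0.5436 + 1.8444 = 12.2784


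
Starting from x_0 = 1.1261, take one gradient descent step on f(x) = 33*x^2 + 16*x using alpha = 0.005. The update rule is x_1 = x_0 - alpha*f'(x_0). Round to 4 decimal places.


We compute the gradient at x_0 and apply the update.
f'(x) = 66*x + 16
f'(1.1261) = 66*1.1261 + 16 = 90.3226
x_1 = 1.1261 - 0.005*90.3226 = 0.6745


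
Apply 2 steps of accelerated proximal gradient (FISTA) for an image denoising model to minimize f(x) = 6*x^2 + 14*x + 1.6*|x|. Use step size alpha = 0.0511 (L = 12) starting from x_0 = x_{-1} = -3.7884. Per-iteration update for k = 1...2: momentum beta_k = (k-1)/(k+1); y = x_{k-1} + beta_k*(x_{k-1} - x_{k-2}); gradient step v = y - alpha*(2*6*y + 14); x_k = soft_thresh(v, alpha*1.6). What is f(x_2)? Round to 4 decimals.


FISTA on f(x) = 6*x^2 + 14*x + 1.6*|x|
L = 12, alpha = 0.0511
Iteration 1: beta = 0.0, y = -3.7884 + 0.0*(-3.7884 + 3.7884) = -3.7884
  grad(y) = -31.4608, v = y - alpha*grad = -2.1808
  prox(v) = soft_thresh(-2.1808, 0.0818) = -2.099
Iteration 2: beta = 0.3333, y = -2.099 + 0.3333*(-2.099 + 3.7884) = -1.5359
  grad(y) = -4.4303, v = y - alpha*grad = -1.3095
  prox(v) = soft_thresh(-1.3095, 0.0818) = -1.2277
f(x_2) = 6*(-1.2277)^2 + 14*(-1.2277) + 1.6*|-1.2277| = -6.18


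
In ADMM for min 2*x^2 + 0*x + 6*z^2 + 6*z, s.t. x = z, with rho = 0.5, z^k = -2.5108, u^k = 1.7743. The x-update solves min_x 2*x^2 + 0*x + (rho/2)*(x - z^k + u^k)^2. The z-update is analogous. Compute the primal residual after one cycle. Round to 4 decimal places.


ADMM iteration with rho = 0.5, z^k = -2.5108, u^k = 1.7743
Step 1: x-update.
Minimize 2*x^2 + 0*x + (0.5/2)*(x + 2.5108 + 1.7743)^2
FOC: (2*2 + 0.5)*x = 0 + 0.5*(-2.5108 - 1.7743)
x^{k+1} = -0.4761
Step 2: z-update.
Minimize 6*z^2 + 6*z + (0.5/2)*(-0.4761 - z + 1.7743)^2
FOC: (2*6 + 0.5)*z = -6 + 0.5*(-0.4761 + 1.7743)
z^{k+1} = -0.4281
Step 3: u-update.
u^{k+1} = 1.7743 - 0.4761 + 0.4281 = 1.7263
Step 4: Primal residual = |-0.4761 + 0.4281| = 0.048


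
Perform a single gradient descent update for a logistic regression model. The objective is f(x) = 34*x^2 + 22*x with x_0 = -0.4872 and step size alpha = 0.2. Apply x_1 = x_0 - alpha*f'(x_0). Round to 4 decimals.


We compute the gradient at x_0 and apply the update.
f'(x) = 68*x + 22
f'(-0.4872) = 68*-0.4872 + 22 = -11.1296
x_1 = -0.4872 - 0.2*-11.1296 = 1.7387


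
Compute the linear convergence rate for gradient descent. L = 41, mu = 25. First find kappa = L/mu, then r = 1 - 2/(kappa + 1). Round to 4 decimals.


Step 1: Compute the condition number.
kappa = L/mu = 41/25 = 1.64
Step 2: Compute the convergence rate.
r = 1 - 2/(kappa + 1) = 1 - 2*mu/(L + mu) = (L - mu)/(L + mu) = 16/66 = 0.2424


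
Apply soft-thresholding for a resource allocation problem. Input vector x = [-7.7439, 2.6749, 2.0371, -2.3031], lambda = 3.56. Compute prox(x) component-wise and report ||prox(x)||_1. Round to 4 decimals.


Soft-thresholding with lambda = 3.56:
prox(-7.7439) = sign(-7.7439)*max(|-7.7439| - 3.56, 0) = -4.1839
prox(2.6749) = sign(2.6749)*max(|2.6749| - 3.56, 0) = 0.0
prox(2.0371) = sign(2.0371)*max(|2.0371| - 3.56, 0) = 0.0
prox(-2.3031) = sign(-2.3031)*max(|-2.3031| - 3.56, 0) = 0.0
prox(x) = [-4.1839, 0.0, 0.0, 0.0]
||prox(x)||_1 = 4.1839 + 0.0 + 0.0 + 0.0 = 4.1839


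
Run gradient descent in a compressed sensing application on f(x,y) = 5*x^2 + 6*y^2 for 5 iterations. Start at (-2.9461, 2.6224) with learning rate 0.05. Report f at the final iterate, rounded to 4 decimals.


Gradient descent on f(x,y) = 5*x^2 + 6*y^2.
Starting point: (-2.9461, 2.6224), alpha = 0.05
Step 1: grad_x = 2*5*-2.9461 = -29.461, grad_y = 2*6*2.6224 = 31.4688
  x_1 = -2.9461 - 0.05*-29.461 = -1.4731
  y_1 = 2.6224 - 0.05*31.4688 = 1.049
Step 2: grad_x = 2*5*-1.4731 = -14.7305, grad_y = 2*6*1.049 = 12.5875
  x_2 = -1.4731 - 0.05*-14.7305 = -0.7365
  y_2 = 1.049 - 0.05*12.5875 = 0.4196
Step 3: grad_x = 2*5*-0.7365 = -7.3653, grad_y = 2*6*0.4196 = 5.035
  x_3 = -0.7365 - 0.05*-7.3653 = -0.3683
  y_3 = 0.4196 - 0.05*5.035 = 0.1678
Step 4: grad_x = 2*5*-0.3683 = -3.6826, grad_y = 2*6*0.1678 = 2.014
  x_4 = -0.3683 - 0.05*-3.6826 = -0.1841
  y_4 = 0.1678 - 0.05*2.014 = 0.0671
Step 5: grad_x = 2*5*-0.1841 = -1.8413, grad_y = 2*6*0.0671 = 0.8056
  x_5 = -0.1841 - 0.05*-1.8413 = -0.0921
  y_5 = 0.0671 - 0.05*0.8056 = 0.0269
f(-0.0921, 0.0269) = 5*(-0.0921)^2 + 6*0.0269^2 = 0.0467


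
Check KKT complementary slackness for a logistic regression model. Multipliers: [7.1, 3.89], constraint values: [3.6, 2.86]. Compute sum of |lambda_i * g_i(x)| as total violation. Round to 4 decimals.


KKT complementary slackness check:
lambda_1 * g_1 = 7.1 * 3.6 = 25.56
lambda_2 * g_2 = 3.89 * 2.86 = 11.1254
Total violation = 25.56 + 11.1254 = 36.6854


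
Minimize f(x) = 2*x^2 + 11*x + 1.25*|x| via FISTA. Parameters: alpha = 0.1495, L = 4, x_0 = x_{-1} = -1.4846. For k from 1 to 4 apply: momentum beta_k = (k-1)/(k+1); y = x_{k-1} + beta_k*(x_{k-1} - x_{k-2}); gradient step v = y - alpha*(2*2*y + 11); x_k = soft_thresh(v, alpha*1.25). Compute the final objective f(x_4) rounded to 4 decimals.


FISTA on f(x) = 2*x^2 + 11*x + 1.25*|x|
L = 4, alpha = 0.1495
Iteration 1: beta = 0.0, y = -1.4846 + 0.0*(-1.4846 + 1.4846) = -1.4846
  grad(y) = 5.0616, v = y - alpha*grad = -2.2413
  prox(v) = soft_thresh(-2.2413, 0.1869) = -2.0544
Iteration 2: beta = 0.3333, y = -2.0544 + 0.3333*(-2.0544 + 1.4846) = -2.2444
  grad(y) = 2.0225, v = y - alpha*grad = -2.5467
  prox(v) = soft_thresh(-2.5467, 0.1869) = -2.3599
Iteration 3: beta = 0.5, y = -2.3599 + 0.5*(-2.3599 + 2.0544) = -2.5126
  grad(y) = 0.9497, v = y - alpha*grad = -2.6546
  prox(v) = soft_thresh(-2.6546, 0.1869) = -2.4677
Iteration 4: beta = 0.6, y = -2.4677 + 0.6*(-2.4677 + 2.3599) = -2.5324
  grad(y) = 0.8705, v = y - alpha*grad = -2.6625
  prox(v) = soft_thresh(-2.6625, 0.1869) = -2.4756
f(x_4) = 2*(-2.4756)^2 + 11*(-2.4756) + 1.25*|-2.4756| = -11.8799


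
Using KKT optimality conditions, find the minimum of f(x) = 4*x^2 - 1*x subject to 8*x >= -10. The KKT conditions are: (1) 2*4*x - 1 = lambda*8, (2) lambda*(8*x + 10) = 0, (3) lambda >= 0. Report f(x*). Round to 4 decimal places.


Step 1: Try lambda = 0 (constraint inactive).
Stationarity: 2*4*x - 1 = 0
x* = 1/(2*4) = 0.125
Check constraint: 8*0.125 = 1.0 >= -10 -- satisfied.
Step 2: Compute optimal value.
f(x*) = 4*0.125^2 - 1*0.125 = -0.0625


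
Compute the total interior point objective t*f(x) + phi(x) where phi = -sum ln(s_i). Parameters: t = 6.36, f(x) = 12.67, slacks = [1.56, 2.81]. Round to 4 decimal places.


Step 1: Compute log-barrier.
ln values: [0.4447, 1.0332]
phi = -(0.4447 + 1.0332) = -1.4779
Step 2: Compute augmented objective.
t*f(x) = 6.36*12.67 = 80.5812
Total = 80.5812 - 1.4779 = 79.1033


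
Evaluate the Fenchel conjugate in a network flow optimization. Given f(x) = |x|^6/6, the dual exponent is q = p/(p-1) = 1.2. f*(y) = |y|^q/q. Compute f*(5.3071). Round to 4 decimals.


The conjugate exponent q satisfies 1/p + 1/q = 1.
p = 6, so q = 6/(6 - 1) = 1.2
|y|^q = 5.3071^1.2 = 7.4102
f*(5.3071) = 7.4102 / 1.2 = 6.1751


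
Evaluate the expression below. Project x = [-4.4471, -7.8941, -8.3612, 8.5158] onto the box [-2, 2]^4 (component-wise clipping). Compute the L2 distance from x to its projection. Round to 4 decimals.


Project each component onto [-2, 2].
clip(-4.4471) = -2.0, clip(-7.8941) = -2.0, clip(-8.3612) = -2.0, clip(8.5158) = 2.0
Projection = [-2.0, -2.0, -2.0, 2.0]
Squared diffs: [5.9883, 34.7404, 40.4649, 42.4556]
Distance = sqrt(123.6492) = 11.1198


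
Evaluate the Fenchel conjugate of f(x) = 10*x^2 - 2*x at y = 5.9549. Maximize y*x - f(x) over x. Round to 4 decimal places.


f*(y) = sup_x {y*x - a*x^2 - b*x} = sup_x {(y-b)*x - a*x^2}
FOC: (y - b) - 2a*x = 0 => x* = (y - b)/(2a)
x* = (5.9549 + 2)/(2*10) = 0.3977
f*(5.9549) = (y-b)^2/(4a) = (5.9549 + 2)^2/(4*10)
= 63.2804/40 = 1.582


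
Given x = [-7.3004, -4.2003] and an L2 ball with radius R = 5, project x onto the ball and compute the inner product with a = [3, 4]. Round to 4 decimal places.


Step 1: Compute ||x|| (intermediates to 6 decimals).
||x|| = sqrt((-7.3004)^2 + (-4.2003)^2) = 8.422491
Step 2: Project.
Since ||x|| > R, scale = R/||x|| = 5/8.422491 = 0.593649, proj(x) = scale * x
proj(x) = [-4.333875, -2.493504]
Step 3: Dot product.
a^T * proj(x) = 3*(-4.333875) + 4*(-2.493504) = -22.9756


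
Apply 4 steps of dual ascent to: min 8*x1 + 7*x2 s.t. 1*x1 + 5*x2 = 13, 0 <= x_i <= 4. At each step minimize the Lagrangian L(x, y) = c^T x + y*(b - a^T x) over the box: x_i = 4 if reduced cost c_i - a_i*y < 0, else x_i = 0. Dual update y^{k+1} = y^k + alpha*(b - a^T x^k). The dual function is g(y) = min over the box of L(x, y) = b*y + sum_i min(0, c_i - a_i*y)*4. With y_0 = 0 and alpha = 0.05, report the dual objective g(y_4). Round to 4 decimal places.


Dual ascent for LP: min 8*x1 + 7*x2, 1*x1 + 5*x2 = 13, 0 <= x_i <= 4
Step 1: y^k = 0.0, reduced costs: (8.0, 7.0)
  x^k = (0.0, 0.0), subgradient = b - a^T x = 13.0
  y^{k+1} = 0.0 + 0.05*13.0 = 0.65
Step 2: y^k = 0.65, reduced costs: (7.35, 3.75)
  x^k = (0.0, 0.0), subgradient = b - a^T x = 13.0
  y^{k+1} = 0.65 + 0.05*13.0 = 1.3
Step 3: y^k = 1.3, reduced costs: (6.7, 0.5)
  x^k = (0.0, 0.0), subgradient = b - a^T x = 13.0
  y^{k+1} = 1.3 + 0.05*13.0 = 1.95
Step 4: y^k = 1.95, reduced costs: (6.05, -2.75)
  x^k = (0.0, 4.0), subgradient = b - a^T x = -7.0
  y^{k+1} = 1.95 + 0.05*-7.0 = 1.6
Dual objective at y_4 = 1.6: reduced costs (6.4, -1.0), box minimizer x = (0.0, 4.0)
g(y_4) = b*y + (c1 - a1*y)*x1 + (c2 - a2*y)*x2 = 13*1.6 + 6.4*0.0 + (-1.0)*4.0 = 20.8 + 0.0 - 4.0 = 16.8


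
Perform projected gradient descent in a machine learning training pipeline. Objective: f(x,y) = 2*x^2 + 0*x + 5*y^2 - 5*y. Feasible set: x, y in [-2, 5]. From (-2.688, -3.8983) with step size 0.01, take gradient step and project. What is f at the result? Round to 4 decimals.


Step 1: Compute gradient at (-2.688, -3.8983).
grad_x = 2*2*-2.688 + 0 = -10.752
grad_y = 2*5*-3.8983 - 5 = -43.983
Step 2: Gradient step.
x_raw = -2.688 - 0.01*-10.752 = -2.5805
y_raw = -3.8983 - 0.01*-43.983 = -3.4585
Step 3: Project onto [-2, 5].
x_proj = clip(-2.5805) = -2.0
y_proj = clip(-3.4585) = -2.0
Step 4: Evaluate f.
f(-2.0, -2.0) = 38.0


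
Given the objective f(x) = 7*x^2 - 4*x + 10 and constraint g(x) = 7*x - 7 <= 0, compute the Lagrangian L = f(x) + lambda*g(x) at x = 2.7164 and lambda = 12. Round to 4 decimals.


Step 1: Evaluate f(x).
f(2.7164) = 7*2.7164^2 - 4*2.7164 + 10 = 50.7862
Step 2: Evaluate g(x).
g(2.7164) = 7*2.7164 - 7 = 12.0148
Step 3: Compute Lagrangian.
L = 50.7862 + 12*12.0148 = 194.9638


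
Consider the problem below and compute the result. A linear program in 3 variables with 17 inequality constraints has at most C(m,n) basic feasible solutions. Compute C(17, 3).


Each vertex corresponds to some choice of n active constraints out of m, so the number of vertices is at most C(m, n) = m! / (n!(m-n)!).
m = 17, n = 3
Numerator: 17 * 16 * 15
Denominator: 3! = 6
C(17, 3) = 680


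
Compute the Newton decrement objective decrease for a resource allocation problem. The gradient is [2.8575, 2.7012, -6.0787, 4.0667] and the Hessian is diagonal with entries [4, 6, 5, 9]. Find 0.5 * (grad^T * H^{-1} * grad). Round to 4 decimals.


Step 1: H is diagonal, so H^(-1) * g = [0.7144, 0.4502, -1.2157, 0.4519].
Step 2: g^T H^(-1) g = sum_i g_i^2 / H_ii
  = (2.8575)^2/4 + (2.7012)^2/6 + (-6.0787)^2/5 + (4.0667)^2/9
  = 2.0413 + 1.2161 + 7.3901 + 1.8376 = 12.4851
Step 3: Objective decrease = 0.5 * g^T H^(-1) g = 6.2425


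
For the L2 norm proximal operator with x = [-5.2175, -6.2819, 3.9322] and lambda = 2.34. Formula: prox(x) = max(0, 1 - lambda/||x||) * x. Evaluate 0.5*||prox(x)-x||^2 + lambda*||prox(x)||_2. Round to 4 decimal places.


Step 1: Compute ||x||.
||x|| = 9.0635
Step 2: Compute scaling factor.
scale = max(0, 1 - 2.34/9.0635) = 0.7418
Step 3: prox(x) = [-3.8705, -4.66, 2.917]
||prox(x)|| = 6.7235
Step 4: Proximal objective.
0.5*||prox-x||^2 = 2.7378
lambda*||prox|| = 15.733
Total = 18.4708


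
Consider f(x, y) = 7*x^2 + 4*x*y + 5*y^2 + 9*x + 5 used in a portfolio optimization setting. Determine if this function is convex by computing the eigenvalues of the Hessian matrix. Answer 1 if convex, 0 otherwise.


The Hessian of f(x,y) = 7*x^2 + 4*x*y + 5*y^2 + 9*x + 5 is:
H = [[14, 4], [4, 10]]
Trace = 14 + 10 = 24
Determinant = 14*10 - (4)^2 = 124
Discriminant = (24)^2 - 4*124 = 80.0
Eigenvalues: lambda_1 = 7.5279, lambda_2 = 16.4721
The function is convex.

1


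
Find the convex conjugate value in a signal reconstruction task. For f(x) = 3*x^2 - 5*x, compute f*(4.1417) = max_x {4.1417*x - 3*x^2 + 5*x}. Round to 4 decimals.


f*(y) = sup_x {y*x - a*x^2 - b*x} = sup_x {(y-b)*x - a*x^2}
FOC: (y - b) - 2a*x = 0 => x* = (y - b)/(2a)
x* = (4.1417 + 5)/(2*3) = 1.5236
f*(4.1417) = (y-b)^2/(4a) = (4.1417 + 5)^2/(4*3)
= 83.5707/12 = 6.9642


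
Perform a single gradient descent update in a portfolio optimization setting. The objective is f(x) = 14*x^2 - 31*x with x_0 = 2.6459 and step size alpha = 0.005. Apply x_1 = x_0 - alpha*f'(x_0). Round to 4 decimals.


We compute the gradient at x_0 and apply the update.
f'(x) = 28*x - 31
f'(2.6459) = 28*2.6459 - 31 = 43.0852
x_1 = 2.6459 - 0.005*43.0852 = 2.4305


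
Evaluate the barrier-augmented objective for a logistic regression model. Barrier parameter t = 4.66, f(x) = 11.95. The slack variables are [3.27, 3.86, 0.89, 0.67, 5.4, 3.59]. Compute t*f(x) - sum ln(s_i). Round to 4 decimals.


Step 1: Compute log-barrier.
ln values: [1.1848, 1.3507, -0.1165, -0.4005, 1.6864, 1.2782]
phi = -(1.1848 + 1.3507 - 0.1165 - 0.4005 + 1.6864 + 1.2782) = -4.983
Step 2: Compute augmented objective.
t*f(x) = 4.66*11.95 = 55.687
Total = 55.687 - 4.983 = 50.704


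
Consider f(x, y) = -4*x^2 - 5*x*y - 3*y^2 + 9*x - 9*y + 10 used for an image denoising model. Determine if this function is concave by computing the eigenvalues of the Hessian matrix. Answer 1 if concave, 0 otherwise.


The Hessian of f(x,y) = -4*x^2 - 5*x*y - 3*y^2 + 9*x - 9*y + 10 is:
H = [[-8, -5], [-5, -6]]
Trace = -8 - 6 = -14
Determinant = -8*-6 - (-5)^2 = 23
Discriminant = (-14)^2 - 4*23 = 104.0
Eigenvalues: lambda_1 = -12.099, lambda_2 = -1.901
The function is concave.

1


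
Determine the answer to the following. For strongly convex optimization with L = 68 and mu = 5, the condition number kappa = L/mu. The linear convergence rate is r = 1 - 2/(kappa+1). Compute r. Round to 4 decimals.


Step 1: Compute the condition number.
kappa = L/mu = 68/5 = 13.6
Step 2: Compute the convergence rate.
r = 1 - 2/(kappa + 1) = 1 - 2*mu/(L + mu) = (L - mu)/(L + mu) = 63/73 = 0.863


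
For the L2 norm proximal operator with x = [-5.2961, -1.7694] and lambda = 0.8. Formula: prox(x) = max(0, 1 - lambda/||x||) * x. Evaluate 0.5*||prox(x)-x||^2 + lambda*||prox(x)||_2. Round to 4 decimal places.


Step 1: Compute ||x||.
||x|| = 5.5839
Step 2: Compute scaling factor.
scale = max(0, 1 - 0.8/5.5839) = 0.8567
Step 3: prox(x) = [-4.5373, -1.5159]
||prox(x)|| = 4.7839
Step 4: Proximal objective.
0.5*||prox-x||^2 = 0.32
lambda*||prox|| = 3.8271
Total = 4.1471


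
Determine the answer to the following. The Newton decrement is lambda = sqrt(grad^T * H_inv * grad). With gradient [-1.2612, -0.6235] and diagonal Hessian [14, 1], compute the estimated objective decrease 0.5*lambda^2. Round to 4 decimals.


Step 1: H is diagonal, so H^(-1) * g = [-0.0901, -0.6235].
Step 2: g^T H^(-1) g = sum_i g_i^2 / H_ii
  = (-1.2612)^2/14 + (-0.6235)^2/1
  = 0.1136 + 0.3888 = 0.5024
Step 3: Objective decrease = 0.5 * g^T H^(-1) g = 0.2512


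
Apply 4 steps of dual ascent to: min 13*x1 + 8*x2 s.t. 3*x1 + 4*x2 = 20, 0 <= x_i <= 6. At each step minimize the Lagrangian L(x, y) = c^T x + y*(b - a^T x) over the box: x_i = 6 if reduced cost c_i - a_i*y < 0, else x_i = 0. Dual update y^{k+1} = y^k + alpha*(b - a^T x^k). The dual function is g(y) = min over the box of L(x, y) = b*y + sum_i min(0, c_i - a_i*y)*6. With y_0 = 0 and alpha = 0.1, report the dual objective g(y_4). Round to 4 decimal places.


Dual ascent for LP: min 13*x1 + 8*x2, 3*x1 + 4*x2 = 20, 0 <= x_i <= 6
Step 1: y^k = 0.0, reduced costs: (13.0, 8.0)
  x^k = (0.0, 0.0), subgradient = b - a^T x = 20.0
  y^{k+1} = 0.0 + 0.1*20.0 = 2.0
Step 2: y^k = 2.0, reduced costs: (7.0, 0.0)
  x^k = (0.0, 0.0), subgradient = b - a^T x = 20.0
  y^{k+1} = 2.0 + 0.1*20.0 = 4.0
Step 3: y^k = 4.0, reduced costs: (1.0, -8.0)
  x^k = (0.0, 6.0), subgradient = b - a^T x = -4.0
  y^{k+1} = 4.0 + 0.1*-4.0 = 3.6
Step 4: y^k = 3.6, reduced costs: (2.2, -6.4)
  x^k = (0.0, 6.0), subgradient = b - a^T x = -4.0
  y^{k+1} = 3.6 + 0.1*-4.0 = 3.2
Dual objective at y_4 = 3.2: reduced costs (3.4, -4.8), box minimizer x = (0.0, 6.0)
g(y_4) = b*y + (c1 - a1*y)*x1 + (c2 - a2*y)*x2 = 20*3.2 + 3.4*0.0 + (-4.8)*6.0 = 64.0 + 0.0 - 28.8 = 35.2


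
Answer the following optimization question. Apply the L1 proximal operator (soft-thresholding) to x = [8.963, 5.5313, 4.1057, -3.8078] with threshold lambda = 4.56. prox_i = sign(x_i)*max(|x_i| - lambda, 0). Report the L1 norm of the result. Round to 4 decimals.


Soft-thresholding with lambda = 4.56:
prox(8.963) = sign(8.963)*max(|8.963| - 4.56, 0) = 4.403
prox(5.5313) = sign(5.5313)*max(|5.5313| - 4.56, 0) = 0.9713
prox(4.1057) = sign(4.1057)*max(|4.1057| - 4.56, 0) = 0.0
prox(-3.8078) = sign(-3.8078)*max(|-3.8078| - 4.56, 0) = 0.0
prox(x) = [4.403, 0.9713, 0.0, 0.0]
||prox(x)||_1 = 4.403 + 0.9713 + 0.0 + 0.0 = 5.3743


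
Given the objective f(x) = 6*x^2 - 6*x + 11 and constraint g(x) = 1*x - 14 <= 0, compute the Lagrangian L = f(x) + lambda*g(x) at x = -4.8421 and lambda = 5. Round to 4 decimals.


Step 1: Evaluate f(x).
f(-4.8421) = 6*(-4.8421)^2 - 6*(-4.8421) + 11 = 180.7282
Step 2: Evaluate g(x).
g(-4.8421) = 1*-4.8421 - 14 = -18.8421
Step 3: Compute Lagrangian.
L = 180.7282 + 5*-18.8421 = 86.5177


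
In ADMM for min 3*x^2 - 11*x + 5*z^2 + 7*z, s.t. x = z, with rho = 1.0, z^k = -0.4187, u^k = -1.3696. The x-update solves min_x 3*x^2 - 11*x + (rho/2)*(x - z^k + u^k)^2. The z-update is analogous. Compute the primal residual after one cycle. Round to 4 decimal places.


ADMM iteration with rho = 1.0, z^k = -0.4187, u^k = -1.3696
Step 1: x-update.
Minimize 3*x^2 - 11*x + (1.0/2)*(x + 0.4187 - 1.3696)^2
FOC: (2*3 + 1.0)*x = 11 + 1.0*(-0.4187 + 1.3696)
x^{k+1} = 1.7073
Step 2: z-update.
Minimize 5*z^2 + 7*z + (1.0/2)*(1.7073 - z - 1.3696)^2
FOC: (2*5 + 1.0)*z = -7 + 1.0*(1.7073 - 1.3696)
z^{k+1} = -0.6057
Step 3: u-update.
u^{k+1} = -1.3696 + 1.7073 + 0.6057 = 0.9433
Step 4: Primal residual = |1.7073 + 0.6057| = 2.3129


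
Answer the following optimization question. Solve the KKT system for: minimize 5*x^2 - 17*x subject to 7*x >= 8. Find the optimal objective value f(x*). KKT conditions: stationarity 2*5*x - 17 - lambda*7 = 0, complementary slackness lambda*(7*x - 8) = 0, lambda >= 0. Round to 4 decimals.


Step 1: Try lambda = 0 (constraint inactive).
Stationarity: 2*5*x - 17 = 0
x* = 17/(2*5) = 1.7
Check constraint: 7*1.7 = 11.9 >= 8 -- satisfied.
Step 2: Compute optimal value.
f(x*) = 5*1.7^2 - 17*1.7 = -14.45


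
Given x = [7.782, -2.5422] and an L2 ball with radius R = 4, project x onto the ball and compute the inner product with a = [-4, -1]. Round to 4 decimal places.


Step 1: Compute ||x|| (intermediates to 6 decimals).
||x|| = sqrt(7.782^2 + (-2.5422)^2) = 8.186715
Step 2: Project.
Since ||x|| > R, scale = R/||x|| = 4/8.186715 = 0.488596, proj(x) = scale * x
proj(x) = [3.802254, -1.242109]
Step 3: Dot product.
a^T * proj(x) = -4*3.802254 - 1*(-1.242109) = -13.9669


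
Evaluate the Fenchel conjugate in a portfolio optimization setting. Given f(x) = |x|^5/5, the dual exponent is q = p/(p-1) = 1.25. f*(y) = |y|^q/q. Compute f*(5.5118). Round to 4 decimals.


The conjugate exponent q satisfies 1/p + 1/q = 1.
p = 5, so q = 5/(5 - 1) = 1.25
|y|^q = 5.5118^1.25 = 8.4453
f*(5.5118) = 8.4453 / 1.25 = 6.7563


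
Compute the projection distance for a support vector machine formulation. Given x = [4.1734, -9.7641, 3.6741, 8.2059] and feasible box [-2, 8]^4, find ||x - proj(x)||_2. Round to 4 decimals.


Project each component onto [-2, 8].
clip(4.1734) = 4.1734, clip(-9.7641) = -2.0, clip(3.6741) = 3.6741, clip(8.2059) = 8.0
Projection = [4.1734, -2.0, 3.6741, 8.0]
Squared diffs: [0.0, 60.2812, 0.0, 0.0424]
Distance = sqrt(60.3236) = 7.7668


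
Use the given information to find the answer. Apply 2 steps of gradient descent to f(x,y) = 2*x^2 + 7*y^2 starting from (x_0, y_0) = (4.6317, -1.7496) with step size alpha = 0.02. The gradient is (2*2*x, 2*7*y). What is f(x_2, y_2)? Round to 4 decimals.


Gradient descent on f(x,y) = 2*x^2 + 7*y^2.
Starting point: (4.6317, -1.7496), alpha = 0.02
Step 1: grad_x = 2*2*4.6317 = 18.5268, grad_y = 2*7*-1.7496 = -24.4944
  x_1 = 4.6317 - 0.02*18.5268 = 4.2612
  y_1 = -1.7496 - 0.02*-24.4944 = -1.2597
Step 2: grad_x = 2*2*4.2612 = 17.0447, grad_y = 2*7*-1.2597 = -17.636
  x_2 = 4.2612 - 0.02*17.0447 = 3.9203
  y_2 = -1.2597 - 0.02*-17.636 = -0.907
f(3.9203, -0.907) = 2*3.9203^2 + 7*(-0.907)^2 = 36.4955


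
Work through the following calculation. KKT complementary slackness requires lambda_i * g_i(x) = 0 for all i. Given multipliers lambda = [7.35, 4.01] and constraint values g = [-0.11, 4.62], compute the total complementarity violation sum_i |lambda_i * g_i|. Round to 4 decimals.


KKT complementary slackness check:
lambda_1 * g_1 = 7.35 * -0.11 = -0.8085
lambda_2 * g_2 = 4.01 * 4.62 = 18.5262
Total violation = 0.8085 + 18.5262 = 19.3347


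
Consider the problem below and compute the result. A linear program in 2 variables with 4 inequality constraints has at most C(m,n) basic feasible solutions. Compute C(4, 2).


Each vertex corresponds to some choice of n active constraints out of m, so the number of vertices is at most C(m, n) = m! / (n!(m-n)!).
m = 4, n = 2
Numerator: 4 * 3
Denominator: 2! = 2
C(4, 2) = 6


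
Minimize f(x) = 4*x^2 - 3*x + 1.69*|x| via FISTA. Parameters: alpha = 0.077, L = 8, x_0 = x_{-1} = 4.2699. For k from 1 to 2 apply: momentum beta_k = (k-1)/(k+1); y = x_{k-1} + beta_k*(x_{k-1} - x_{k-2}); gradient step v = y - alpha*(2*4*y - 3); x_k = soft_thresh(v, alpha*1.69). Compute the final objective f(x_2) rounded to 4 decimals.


FISTA on f(x) = 4*x^2 - 3*x + 1.69*|x|
L = 8, alpha = 0.077
Iteration 1: beta = 0.0, y = 4.2699 + 0.0*(4.2699 - 4.2699) = 4.2699
  grad(y) = 31.1592, v = y - alpha*grad = 1.8706
  prox(v) = soft_thresh(1.8706, 0.1301) = 1.7405
Iteration 2: beta = 0.3333, y = 1.7405 + 0.3333*(1.7405 - 4.2699) = 0.8974
  grad(y) = 4.1791, v = y - alpha*grad = 0.5756
  prox(v) = soft_thresh(0.5756, 0.1301) = 0.4455
f(x_2) = 4*0.4455^2 - 3*0.4455 + 1.69*|0.4455| = 0.2102


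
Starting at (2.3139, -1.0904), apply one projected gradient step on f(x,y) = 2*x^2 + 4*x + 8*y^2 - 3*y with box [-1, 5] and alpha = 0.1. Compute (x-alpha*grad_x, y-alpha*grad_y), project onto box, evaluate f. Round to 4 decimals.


Step 1: Compute gradient at (2.3139, -1.0904).
grad_x = 2*2*2.3139 + 4 = 13.2556
grad_y = 2*8*-1.0904 - 3 = -20.4464
Step 2: Gradient step.
x_raw = 2.3139 - 0.1*13.2556 = 0.9883
y_raw = -1.0904 - 0.1*-20.4464 = 0.9542
Step 3: Project onto [-1, 5].
x_proj = clip(0.9883) = 0.9883
y_proj = clip(0.9542) = 0.9542
Step 4: Evaluate f.
f(0.9883, 0.9542) = 10.3289


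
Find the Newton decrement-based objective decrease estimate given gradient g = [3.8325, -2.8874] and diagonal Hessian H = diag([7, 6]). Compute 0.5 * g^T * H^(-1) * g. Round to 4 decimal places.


Step 1: H is diagonal, so H^(-1) * g = [0.5475, -0.4812].
Step 2: g^T H^(-1) g = sum_i g_i^2 / H_ii
  = (3.8325)^2/7 + (-2.8874)^2/6
  = 2.0983 + 1.3895 = 3.4878
Step 3: Objective decrease = 0.5 * g^T H^(-1) g = 1.7439


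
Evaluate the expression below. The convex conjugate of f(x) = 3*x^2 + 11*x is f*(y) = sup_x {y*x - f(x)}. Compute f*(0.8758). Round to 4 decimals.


f*(y) = sup_x {y*x - a*x^2 - b*x} = sup_x {(y-b)*x - a*x^2}
FOC: (y - b) - 2a*x = 0 => x* = (y - b)/(2a)
x* = (0.8758 - 11)/(2*3) = -1.6874
f*(0.8758) = (y-b)^2/(4a) = (0.8758 - 11)^2/(4*3)
= 102.4994/12 = 8.5416


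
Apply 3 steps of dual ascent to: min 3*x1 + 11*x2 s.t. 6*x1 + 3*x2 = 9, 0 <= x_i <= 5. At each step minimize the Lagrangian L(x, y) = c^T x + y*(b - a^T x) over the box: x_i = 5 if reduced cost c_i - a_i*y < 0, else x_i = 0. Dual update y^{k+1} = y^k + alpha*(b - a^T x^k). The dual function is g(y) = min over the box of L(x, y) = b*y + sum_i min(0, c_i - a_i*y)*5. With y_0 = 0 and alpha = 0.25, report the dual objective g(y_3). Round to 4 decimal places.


Dual ascent for LP: min 3*x1 + 11*x2, 6*x1 + 3*x2 = 9, 0 <= x_i <= 5
Step 1: y^k = 0.0, reduced costs: (3.0, 11.0)
  x^k = (0.0, 0.0), subgradient = b - a^T x = 9.0
  y^{k+1} = 0.0 + 0.25*9.0 = 2.25
Step 2: y^k = 2.25, reduced costs: (-10.5, 4.25)
  x^k = (5.0, 0.0), subgradient = b - a^T x = -21.0
  y^{k+1} = 2.25 + 0.25*-21.0 = -3.0
Step 3: y^k = -3.0, reduced costs: (21.0, 20.0)
  x^k = (0.0, 0.0), subgradient = b - a^T x = 9.0
  y^{k+1} = -3.0 + 0.25*9.0 = -0.75
Dual objective at y_3 = -0.75: reduced costs (7.5, 13.25), box minimizer x = (0.0, 0.0)
g(y_3) = b*y + (c1 - a1*y)*x1 + (c2 - a2*y)*x2 = 9*(-0.75) + 7.5*0.0 + 13.25*0.0 = -6.75 + 0.0 + 0.0 = -6.75


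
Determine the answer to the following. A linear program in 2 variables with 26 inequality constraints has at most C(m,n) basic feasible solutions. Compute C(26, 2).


Each vertex corresponds to some choice of n active constraints out of m, so the number of vertices is at most C(m, n) = m! / (n!(m-n)!).
m = 26, n = 2
Numerator: 26 * 25
Denominator: 2! = 2
C(26, 2) = 325


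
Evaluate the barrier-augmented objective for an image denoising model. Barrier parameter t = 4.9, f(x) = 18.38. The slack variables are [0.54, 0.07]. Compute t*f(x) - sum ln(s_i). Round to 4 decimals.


Step 1: Compute log-barrier.
ln values: [-0.6162, -2.6593]
phi = -(-0.6162 - 2.6593) = 3.2754
Step 2: Compute augmented objective.
t*f(x) = 4.9*18.38 = 90.062
Total = 90.062 + 3.2754 = 93.3374


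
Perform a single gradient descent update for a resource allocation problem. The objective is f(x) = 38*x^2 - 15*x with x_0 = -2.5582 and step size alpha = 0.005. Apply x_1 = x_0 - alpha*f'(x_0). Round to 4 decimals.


We compute the gradient at x_0 and apply the update.
f'(x) = 76*x - 15
f'(-2.5582) = 76*-2.5582 - 15 = -209.4232
x_1 = -2.5582 - 0.005*-209.4232 = -1.5111


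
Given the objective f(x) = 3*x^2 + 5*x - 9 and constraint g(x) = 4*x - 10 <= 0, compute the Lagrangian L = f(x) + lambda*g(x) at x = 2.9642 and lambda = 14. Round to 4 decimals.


Step 1: Evaluate f(x).
f(2.9642) = 3*2.9642^2 + 5*2.9642 - 9 = 32.1804
Step 2: Evaluate g(x).
g(2.9642) = 4*2.9642 - 10 = 1.8568
Step 3: Compute Lagrangian.
L = 32.1804 + 14*1.8568 = 58.1756


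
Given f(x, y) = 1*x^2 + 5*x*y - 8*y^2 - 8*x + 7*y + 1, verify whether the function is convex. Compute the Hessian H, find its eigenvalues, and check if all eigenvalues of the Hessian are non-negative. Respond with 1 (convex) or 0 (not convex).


The Hessian of f(x,y) = 1*x^2 + 5*x*y - 8*y^2 - 8*x + 7*y + 1 is:
H = [[2, 5], [5, -16]]
Trace = 2 - 16 = -14
Determinant = 2*-16 - (5)^2 = -57
Discriminant = (-14)^2 - 4*-57 = 424.0
Eigenvalues: lambda_1 = -17.2956, lambda_2 = 3.2956
The function is not convex.

0


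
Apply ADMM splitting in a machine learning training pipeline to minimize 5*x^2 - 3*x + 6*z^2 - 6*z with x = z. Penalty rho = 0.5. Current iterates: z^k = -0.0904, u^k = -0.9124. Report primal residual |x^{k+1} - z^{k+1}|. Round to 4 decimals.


ADMM iteration with rho = 0.5, z^k = -0.0904, u^k = -0.9124
Step 1: x-update.
Minimize 5*x^2 - 3*x + (0.5/2)*(x + 0.0904 - 0.9124)^2
FOC: (2*5 + 0.5)*x = 3 + 0.5*(-0.0904 + 0.9124)
x^{k+1} = 0.3249
Step 2: z-update.
Minimize 6*z^2 - 6*z + (0.5/2)*(0.3249 - z - 0.9124)^2
FOC: (2*6 + 0.5)*z = 6 + 0.5*(0.3249 - 0.9124)
z^{k+1} = 0.4565
Step 3: u-update.
u^{k+1} = -0.9124 + 0.3249 - 0.4565 = -1.044
Step 4: Primal residual = |0.3249 - 0.4565| = 0.1316


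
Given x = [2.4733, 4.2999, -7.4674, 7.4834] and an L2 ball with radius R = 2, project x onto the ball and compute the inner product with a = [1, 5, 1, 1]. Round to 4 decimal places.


Step 1: Compute ||x|| (intermediates to 6 decimals).
||x|| = sqrt(2.4733^2 + 4.2999^2 + (-7.4674)^2 + 7.4834^2) = 11.677743
Step 2: Project.
Since ||x|| > R, scale = R/||x|| = 2/11.677743 = 0.171266, proj(x) = scale * x
proj(x) = [0.423592, 0.736427, -1.278912, 1.281652]
Step 3: Dot product.
a^T * proj(x) = 1*0.423592 + 5*0.736427 + 1*(-1.278912) + 1*1.281652 = 4.1085


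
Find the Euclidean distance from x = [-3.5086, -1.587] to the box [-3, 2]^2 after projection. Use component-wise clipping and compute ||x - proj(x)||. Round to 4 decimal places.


Project each component onto [-3, 2].
clip(-3.5086) = -3.0, clip(-1.587) = -1.587
Projection = [-3.0, -1.587]
Squared diffs: [0.2587, 0.0]
Distance = sqrt(0.2587) = 0.5086


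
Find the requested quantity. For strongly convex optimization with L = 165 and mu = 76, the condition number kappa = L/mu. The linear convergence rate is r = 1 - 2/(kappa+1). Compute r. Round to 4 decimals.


Step 1: Compute the condition number.
kappa = L/mu = 165/76 = 2.1711
Step 2: Compute the convergence rate.
r = 1 - 2/(kappa + 1) = 1 - 2*mu/(L + mu) = (L - mu)/(L + mu) = 89/241 = 0.3693


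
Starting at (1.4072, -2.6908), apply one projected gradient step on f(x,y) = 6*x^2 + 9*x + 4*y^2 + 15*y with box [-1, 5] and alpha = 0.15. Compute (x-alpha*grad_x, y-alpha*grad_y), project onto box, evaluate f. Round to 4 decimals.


Step 1: Compute gradient at (1.4072, -2.6908).
grad_x = 2*6*1.4072 + 9 = 25.8864
grad_y = 2*4*-2.6908 + 15 = -6.5264
Step 2: Gradient step.
x_raw = 1.4072 - 0.15*25.8864 = -2.4758
y_raw = -2.6908 - 0.15*-6.5264 = -1.7118
Step 3: Project onto [-1, 5].
x_proj = clip(-2.4758) = -1.0
y_proj = clip(-1.7118) = -1.0
Step 4: Evaluate f.
f(-1.0, -1.0) = -14.0


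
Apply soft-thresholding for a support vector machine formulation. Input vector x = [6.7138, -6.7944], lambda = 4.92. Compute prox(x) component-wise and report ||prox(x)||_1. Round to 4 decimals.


Soft-thresholding with lambda = 4.92:
prox(6.7138) = sign(6.7138)*max(|6.7138| - 4.92, 0) = 1.7938
prox(-6.7944) = sign(-6.7944)*max(|-6.7944| - 4.92, 0) = -1.8744
prox(x) = [1.7938, -1.8744]
||prox(x)||_1 = 1.7938 + 1.8744 = 3.6682


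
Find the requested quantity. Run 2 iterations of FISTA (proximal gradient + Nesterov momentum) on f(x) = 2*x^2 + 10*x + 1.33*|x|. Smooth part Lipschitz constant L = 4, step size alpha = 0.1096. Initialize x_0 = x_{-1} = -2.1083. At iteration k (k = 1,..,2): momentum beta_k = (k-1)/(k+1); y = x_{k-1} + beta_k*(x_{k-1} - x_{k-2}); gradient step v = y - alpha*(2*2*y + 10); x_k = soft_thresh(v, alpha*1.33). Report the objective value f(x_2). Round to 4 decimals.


FISTA on f(x) = 2*x^2 + 10*x + 1.33*|x|
L = 4, alpha = 0.1096
Iteration 1: beta = 0.0, y = -2.1083 + 0.0*(-2.1083 + 2.1083) = -2.1083
  grad(y) = 1.5668, v = y - alpha*grad = -2.28
  prox(v) = soft_thresh(-2.28, 0.1458) = -2.1343
Iteration 2: beta = 0.3333, y = -2.1343 + 0.3333*(-2.1343 + 2.1083) = -2.1429
  grad(y) = 1.4284, v = y - alpha*grad = -2.2995
  prox(v) = soft_thresh(-2.2995, 0.1458) = -2.1537
f(x_2) = 2*(-2.1537)^2 + 10*(-2.1537) + 1.33*|-2.1537| = -9.3957


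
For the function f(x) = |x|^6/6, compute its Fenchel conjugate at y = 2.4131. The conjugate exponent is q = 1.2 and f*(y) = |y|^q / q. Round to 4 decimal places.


The conjugate exponent q satisfies 1/p + 1/q = 1.
p = 6, so q = 6/(6 - 1) = 1.2
|y|^q = 2.4131^1.2 = 2.878
f*(2.4131) = 2.878 / 1.2 = 2.3983


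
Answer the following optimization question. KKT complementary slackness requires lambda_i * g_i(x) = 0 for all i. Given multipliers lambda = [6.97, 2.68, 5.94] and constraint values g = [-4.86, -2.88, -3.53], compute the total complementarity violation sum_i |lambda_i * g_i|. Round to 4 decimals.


KKT complementary slackness check:
lambda_1 * g_1 = 6.97 * -4.86 = -33.8742
lambda_2 * g_2 = 2.68 * -2.88 = -7.7184
lambda_3 * g_3 = 5.94 * -3.53 = -20.9682
Total violation = 33.8742 + 7.7184 + 20.9682 = 62.5608


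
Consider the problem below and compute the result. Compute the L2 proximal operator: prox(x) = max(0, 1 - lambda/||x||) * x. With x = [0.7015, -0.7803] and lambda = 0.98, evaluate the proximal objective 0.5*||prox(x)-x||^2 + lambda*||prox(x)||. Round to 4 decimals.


Step 1: Compute ||x||.
||x|| = 1.0493
Step 2: Compute scaling factor.
scale = max(0, 1 - 0.98/1.0493) = 0.066
Step 3: prox(x) = [0.0463, -0.0515]
||prox(x)|| = 0.0693
Step 4: Proximal objective.
0.5*||prox-x||^2 = 0.4802
lambda*||prox|| = 0.0679
Total = 0.5481


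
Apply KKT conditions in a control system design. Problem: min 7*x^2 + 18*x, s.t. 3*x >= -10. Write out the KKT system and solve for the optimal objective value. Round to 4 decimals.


Step 1: Try lambda = 0 (constraint inactive).
Stationarity: 2*7*x + 18 = 0
x* = -18/(2*7) = -9/7 = -1.2857 (rounded; the exact value -9/7 is used below)
Check constraint: 3*-1.2857 = -3.8571 >= -10 -- satisfied.
Step 2: Compute optimal value.
f(x*) = 7*(-9/7)^2 + 18*(-9/7) = -11.5714


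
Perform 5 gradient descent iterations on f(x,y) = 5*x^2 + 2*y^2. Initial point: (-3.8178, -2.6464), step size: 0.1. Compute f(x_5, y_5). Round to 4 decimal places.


Gradient descent on f(x,y) = 5*x^2 + 2*y^2.
Starting point: (-3.8178, -2.6464), alpha = 0.1
Step 1: grad_x = 2*5*-3.8178 = -38.178, grad_y = 2*2*-2.6464 = -10.5856
  x_1 = -3.8178 - 0.1*-38.178 = 0.0
  y_1 = -2.6464 - 0.1*-10.5856 = -1.5878
Step 2: grad_x = 2*5*0.0 = 0.0, grad_y = 2*2*-1.5878 = -6.3514
  x_2 = 0.0 - 0.1*0.0 = 0.0
  y_2 = -1.5878 - 0.1*-6.3514 = -0.9527
Step 3: grad_x = 2*5*0.0 = 0.0, grad_y = 2*2*-0.9527 = -3.8108
  x_3 = 0.0 - 0.1*0.0 = 0.0
  y_3 = -0.9527 - 0.1*-3.8108 = -0.5716
Step 4: grad_x = 2*5*0.0 = 0.0, grad_y = 2*2*-0.5716 = -2.2865
  x_4 = 0.0 - 0.1*0.0 = 0.0
  y_4 = -0.5716 - 0.1*-2.2865 = -0.343
Step 5: grad_x = 2*5*0.0 = 0.0, grad_y = 2*2*-0.343 = -1.3719
  x_5 = 0.0 - 0.1*0.0 = 0.0
  y_5 = -0.343 - 0.1*-1.3719 = -0.2058
f(0.0, -0.2058) = 5*0.0^2 + 2*(-0.2058)^2 = 0.0847


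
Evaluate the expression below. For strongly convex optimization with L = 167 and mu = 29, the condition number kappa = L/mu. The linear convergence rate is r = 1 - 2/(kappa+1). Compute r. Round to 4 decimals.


Step 1: Compute the condition number.
kappa = L/mu = 167/29 = 5.7586
Step 2: Compute the convergence rate.
r = 1 - 2/(kappa + 1) = 1 - 2*mu/(L + mu) = (L - mu)/(L + mu) = 138/196 = 0.7041


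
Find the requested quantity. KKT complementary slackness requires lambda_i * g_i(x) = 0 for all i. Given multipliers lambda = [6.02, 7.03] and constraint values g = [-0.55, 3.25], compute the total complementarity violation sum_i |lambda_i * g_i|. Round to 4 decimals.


KKT complementary slackness check:
lambda_1 * g_1 = 6.02 * -0.55 = -3.311
lambda_2 * g_2 = 7.03 * 3.25 = 22.8475
Total violation = 3.311 + 22.8475 = 26.1585


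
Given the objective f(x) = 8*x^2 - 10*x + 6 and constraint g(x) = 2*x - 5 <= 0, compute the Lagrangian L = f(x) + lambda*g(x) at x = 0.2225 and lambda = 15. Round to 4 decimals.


Step 1: Evaluate f(x).
f(0.2225) = 8*0.2225^2 - 10*0.2225 + 6 = 4.1711
Step 2: Evaluate g(x).
g(0.2225) = 2*0.2225 - 5 = -4.555
Step 3: Compute Lagrangian.
L = 4.1711 + 15*-4.555 = -64.154


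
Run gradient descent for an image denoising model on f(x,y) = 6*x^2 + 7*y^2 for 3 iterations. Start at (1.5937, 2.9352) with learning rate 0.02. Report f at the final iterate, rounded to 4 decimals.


Gradient descent on f(x,y) = 6*x^2 + 7*y^2.
Starting point: (1.5937, 2.9352), alpha = 0.02
Step 1: grad_x = 2*6*1.5937 = 19.1244, grad_y = 2*7*2.9352 = 41.0928
  x_1 = 1.5937 - 0.02*19.1244 = 1.2112
  y_1 = 2.9352 - 0.02*41.0928 = 2.1133
Step 2: grad_x = 2*6*1.2112 = 14.5345, grad_y = 2*7*2.1133 = 29.5868
  x_2 = 1.2112 - 0.02*14.5345 = 0.9205
  y_2 = 2.1133 - 0.02*29.5868 = 1.5216
Step 3: grad_x = 2*6*0.9205 = 11.0463, grad_y = 2*7*1.5216 = 21.3025
  x_3 = 0.9205 - 0.02*11.0463 = 0.6996
  y_3 = 1.5216 - 0.02*21.3025 = 1.0956
f(0.6996, 1.0956) = 6*0.6996^2 + 7*1.0956^2 = 11.3383


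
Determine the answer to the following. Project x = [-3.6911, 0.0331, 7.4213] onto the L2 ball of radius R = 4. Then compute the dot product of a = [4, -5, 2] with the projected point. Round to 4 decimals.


Step 1: Compute ||x|| (intermediates to 6 decimals).
||x|| = sqrt((-3.6911)^2 + 0.0331^2 + 7.4213^2) = 8.288607
Step 2: Project.
Since ||x|| > R, scale = R/||x|| = 4/8.288607 = 0.48259, proj(x) = scale * x
proj(x) = [-1.781288, 0.015974, 3.581445]
Step 3: Dot product.
a^T * proj(x) = 4*(-1.781288) - 5*0.015974 + 2*3.581445 = -0.0421


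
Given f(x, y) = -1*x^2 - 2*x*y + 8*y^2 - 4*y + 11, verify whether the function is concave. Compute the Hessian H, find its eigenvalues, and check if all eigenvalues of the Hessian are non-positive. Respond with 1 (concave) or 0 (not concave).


The Hessian of f(x,y) = -1*x^2 - 2*x*y + 8*y^2 - 4*y + 11 is:
H = [[-2, -2], [-2, 16]]
Trace = -2 + 16 = 14
Determinant = -2*16 - (-2)^2 = -36
Discriminant = (14)^2 - 4*-36 = 340.0
Eigenvalues: lambda_1 = -2.2195, lambda_2 = 16.2195
The function is not concave.

0


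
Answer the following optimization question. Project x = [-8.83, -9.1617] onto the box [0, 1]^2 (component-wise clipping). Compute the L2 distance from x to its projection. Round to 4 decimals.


Project each component onto [0, 1].
clip(-8.83) = 0.0, clip(-9.1617) = 0.0
Projection = [0.0, 0.0]
Squared diffs: [77.9689, 83.9367]
Distance = sqrt(161.9056) = 12.7242


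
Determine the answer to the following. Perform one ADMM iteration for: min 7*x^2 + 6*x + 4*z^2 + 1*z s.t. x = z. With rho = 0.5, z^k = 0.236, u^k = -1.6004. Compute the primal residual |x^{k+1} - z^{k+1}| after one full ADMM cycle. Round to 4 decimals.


ADMM iteration with rho = 0.5, z^k = 0.236, u^k = -1.6004
Step 1: x-update.
Minimize 7*x^2 + 6*x + (0.5/2)*(x - 0.236 - 1.6004)^2
FOC: (2*7 + 0.5)*x = -6 + 0.5*(0.236 + 1.6004)
x^{k+1} = -0.3505
Step 2: z-update.
Minimize 4*z^2 + 1*z + (0.5/2)*(-0.3505 - z - 1.6004)^2
FOC: (2*4 + 0.5)*z = -1 + 0.5*(-0.3505 - 1.6004)
z^{k+1} = -0.2324
Step 3: u-update.
u^{k+1} = -1.6004 - 0.3505 + 0.2324 = -1.7185
Step 4: Primal residual = |-0.3505 + 0.2324| = 0.1181


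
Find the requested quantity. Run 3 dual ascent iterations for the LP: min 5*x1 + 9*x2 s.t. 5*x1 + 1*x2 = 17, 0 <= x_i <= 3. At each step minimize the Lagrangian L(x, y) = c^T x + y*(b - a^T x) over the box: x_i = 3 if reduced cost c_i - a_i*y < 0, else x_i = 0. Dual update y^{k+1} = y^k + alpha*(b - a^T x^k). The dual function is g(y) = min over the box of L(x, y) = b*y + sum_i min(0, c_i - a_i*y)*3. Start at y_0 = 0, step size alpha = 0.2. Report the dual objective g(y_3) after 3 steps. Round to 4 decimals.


Dual ascent for LP: min 5*x1 + 9*x2, 5*x1 + 1*x2 = 17, 0 <= x_i <= 3
Step 1: y^k = 0.0, reduced costs: (5.0, 9.0)
  x^k = (0.0, 0.0), subgradient = b - a^T x = 17.0
  y^{k+1} = 0.0 + 0.2*17.0 = 3.4
Step 2: y^k = 3.4, reduced costs: (-12.0, 5.6)
  x^k = (3.0, 0.0), subgradient = b - a^T x = 2.0
  y^{k+1} = 3.4 + 0.2*2.0 = 3.8
Step 3: y^k = 3.8, reduced costs: (-14.0, 5.2)
  x^k = (3.0, 0.0), subgradient = b - a^T x = 2.0
  y^{k+1} = 3.8 + 0.2*2.0 = 4.2
Dual objective at y_3 = 4.2: reduced costs (-16.0, 4.8), box minimizer x = (3.0, 0.0)
g(y_3) = b*y + (c1 - a1*y)*x1 + (c2 - a2*y)*x2 = 17*4.2 + (-16.0)*3.0 + 4.8*0.0 = 71.4 - 48.0 + 0.0 = 23.4
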